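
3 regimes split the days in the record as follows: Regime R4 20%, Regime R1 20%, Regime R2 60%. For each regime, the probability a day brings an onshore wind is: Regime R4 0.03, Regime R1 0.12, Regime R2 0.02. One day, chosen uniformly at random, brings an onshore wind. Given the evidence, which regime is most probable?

Regime R1

Unnormalized posteriors (prior × likelihood):
  Regime R4: 0.2 × 0.03 = 0.006
  Regime R1: 0.2 × 0.12 = 0.024
  Regime R2: 0.6 × 0.02 = 0.012
Normalizing constant = 0.042.
Largest term belongs to Regime R1, so Regime R1 is most probable.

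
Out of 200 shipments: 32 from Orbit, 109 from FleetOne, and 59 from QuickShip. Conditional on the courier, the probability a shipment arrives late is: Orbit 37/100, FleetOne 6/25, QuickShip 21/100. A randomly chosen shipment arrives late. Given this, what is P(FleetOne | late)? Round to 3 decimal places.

By Bayes' rule, posterior ∝ prior × likelihood:
  Orbit: 0.16 × 0.37 = 0.0592
  FleetOne: 0.545 × 0.24 = 0.1308
  QuickShip: 0.295 × 0.21 = 0.06195
Normalizing constant = 0.25195.
P(FleetOne | evidence) = 0.1308 / 0.25195 ≈ 0.519.

0.519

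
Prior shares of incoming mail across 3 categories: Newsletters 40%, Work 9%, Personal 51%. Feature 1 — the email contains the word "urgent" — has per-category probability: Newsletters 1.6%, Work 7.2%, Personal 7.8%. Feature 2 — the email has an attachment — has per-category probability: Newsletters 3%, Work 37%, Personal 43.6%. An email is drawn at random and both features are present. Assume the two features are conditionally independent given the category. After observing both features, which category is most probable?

Unnormalized posteriors (prior × likelihood):
  Newsletters: 0.4 × 0.016 × 0.03 = 0.000192
  Work: 0.09 × 0.072 × 0.37 = 0.0023976
  Personal: 0.51 × 0.078 × 0.436 = 0.01734408
Total = 0.01993368.
Largest term belongs to Personal, so Personal is most probable.

Personal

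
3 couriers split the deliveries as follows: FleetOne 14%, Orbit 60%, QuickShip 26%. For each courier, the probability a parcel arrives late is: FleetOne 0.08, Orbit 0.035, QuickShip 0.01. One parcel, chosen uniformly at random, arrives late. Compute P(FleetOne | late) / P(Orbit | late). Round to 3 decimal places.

0.533

Unnormalized posteriors (prior × likelihood):
  FleetOne: 0.14 × 0.08 = 0.0112
  Orbit: 0.6 × 0.035 = 0.021
  QuickShip: 0.26 × 0.01 = 0.0026
Total = 0.0348.
The ratio is 0.0112 / 0.021 (the normalizer cancels) = 0.533.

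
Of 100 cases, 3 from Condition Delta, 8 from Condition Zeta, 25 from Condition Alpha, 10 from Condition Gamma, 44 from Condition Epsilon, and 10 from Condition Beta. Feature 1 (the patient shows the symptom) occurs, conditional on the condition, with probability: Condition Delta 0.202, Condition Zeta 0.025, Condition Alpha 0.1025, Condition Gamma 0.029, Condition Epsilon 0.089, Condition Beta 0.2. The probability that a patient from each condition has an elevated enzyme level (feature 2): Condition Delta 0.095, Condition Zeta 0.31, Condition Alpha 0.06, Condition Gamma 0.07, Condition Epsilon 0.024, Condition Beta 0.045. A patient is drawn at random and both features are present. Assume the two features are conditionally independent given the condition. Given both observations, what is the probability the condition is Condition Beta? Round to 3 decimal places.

0.188

Unnormalized posteriors (prior × likelihood):
  Condition Delta: 0.03 × 0.202 × 0.095 = 0.0005757
  Condition Zeta: 0.08 × 0.025 × 0.31 = 0.00062
  Condition Alpha: 0.25 × 0.1025 × 0.06 = 0.0015375
  Condition Gamma: 0.1 × 0.029 × 0.07 = 0.000203
  Condition Epsilon: 0.44 × 0.089 × 0.024 = 0.00093984
  Condition Beta: 0.1 × 0.2 × 0.045 = 0.0009
Sum = 0.00477604.
P(Condition Beta | evidence) = 0.0009 / 0.00477604 ≈ 0.188.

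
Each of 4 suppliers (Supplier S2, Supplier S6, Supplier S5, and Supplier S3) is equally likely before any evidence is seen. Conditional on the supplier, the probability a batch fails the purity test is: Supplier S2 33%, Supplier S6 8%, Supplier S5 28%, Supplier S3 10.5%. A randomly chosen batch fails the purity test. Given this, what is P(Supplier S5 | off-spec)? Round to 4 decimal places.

0.3522

Since the prior is uniform, the posterior is proportional to the likelihood:
  Supplier S2: 0.33
  Supplier S6: 0.08
  Supplier S5: 0.28
  Supplier S3: 0.105
Sum = 0.795.
P(Supplier S5 | evidence) = 0.28 / 0.795 ≈ 0.3522.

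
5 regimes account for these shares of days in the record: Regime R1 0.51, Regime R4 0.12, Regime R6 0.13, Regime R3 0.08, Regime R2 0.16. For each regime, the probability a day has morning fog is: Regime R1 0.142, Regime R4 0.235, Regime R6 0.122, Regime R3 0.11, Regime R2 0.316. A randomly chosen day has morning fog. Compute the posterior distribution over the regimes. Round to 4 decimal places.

By Bayes' rule, posterior ∝ prior × likelihood:
  Regime R1: 0.51 × 0.142 = 0.07242
  Regime R4: 0.12 × 0.235 = 0.0282
  Regime R6: 0.13 × 0.122 = 0.01586
  Regime R3: 0.08 × 0.11 = 0.0088
  Regime R2: 0.16 × 0.316 = 0.05056
Total = 0.17584.
P(Regime R1 | fog) = 0.07242/0.17584 ≈ 0.4119
P(Regime R4 | fog) = 0.0282/0.17584 ≈ 0.1604
P(Regime R6 | fog) = 0.01586/0.17584 ≈ 0.0902
P(Regime R3 | fog) = 0.0088/0.17584 ≈ 0.0500
P(Regime R2 | fog) = 0.05056/0.17584 ≈ 0.2875

Regime R1 0.4119, Regime R4 0.1604, Regime R6 0.0902, Regime R3 0.0500, Regime R2 0.2875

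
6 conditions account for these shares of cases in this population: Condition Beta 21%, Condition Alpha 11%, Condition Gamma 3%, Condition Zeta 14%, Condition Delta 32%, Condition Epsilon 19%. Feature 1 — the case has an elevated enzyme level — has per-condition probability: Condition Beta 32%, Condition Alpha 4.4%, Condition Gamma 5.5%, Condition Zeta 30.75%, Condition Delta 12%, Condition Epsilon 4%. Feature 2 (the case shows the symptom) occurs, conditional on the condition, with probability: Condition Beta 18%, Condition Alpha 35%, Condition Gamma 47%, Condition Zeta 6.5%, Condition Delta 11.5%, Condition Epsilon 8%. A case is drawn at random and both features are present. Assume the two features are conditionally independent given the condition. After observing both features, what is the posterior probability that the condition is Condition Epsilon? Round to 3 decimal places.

0.027

By Bayes' rule, posterior ∝ prior × likelihood:
  Condition Beta: 0.21 × 0.32 × 0.18 = 0.012096
  Condition Alpha: 0.11 × 0.044 × 0.35 = 0.001694
  Condition Gamma: 0.03 × 0.055 × 0.47 = 0.0007755
  Condition Zeta: 0.14 × 0.3075 × 0.065 = 0.00279825
  Condition Delta: 0.32 × 0.12 × 0.115 = 0.004416
  Condition Epsilon: 0.19 × 0.04 × 0.08 = 0.000608
Normalizing constant = 0.02238775.
P(Condition Epsilon | evidence) = 0.000608 / 0.02238775 ≈ 0.027.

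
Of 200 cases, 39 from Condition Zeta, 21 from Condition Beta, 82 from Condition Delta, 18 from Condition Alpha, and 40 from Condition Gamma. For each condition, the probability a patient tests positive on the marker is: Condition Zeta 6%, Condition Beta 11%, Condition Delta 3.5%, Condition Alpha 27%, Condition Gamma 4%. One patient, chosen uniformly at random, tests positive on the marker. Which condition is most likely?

Condition Alpha

Unnormalized posteriors (prior × likelihood):
  Condition Zeta: 0.195 × 0.06 = 0.0117
  Condition Beta: 0.105 × 0.11 = 0.01155
  Condition Delta: 0.41 × 0.035 = 0.01435
  Condition Alpha: 0.09 × 0.27 = 0.0243
  Condition Gamma: 0.2 × 0.04 = 0.008
Normalizing constant = 0.0699.
Largest term belongs to Condition Alpha, so Condition Alpha is most probable.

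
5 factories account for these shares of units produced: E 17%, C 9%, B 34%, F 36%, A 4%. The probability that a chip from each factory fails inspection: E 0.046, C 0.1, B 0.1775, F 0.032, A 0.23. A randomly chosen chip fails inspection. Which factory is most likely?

Unnormalized posteriors (prior × likelihood):
  E: 0.17 × 0.046 = 0.00782
  C: 0.09 × 0.1 = 0.009
  B: 0.34 × 0.1775 = 0.06035
  F: 0.36 × 0.032 = 0.01152
  A: 0.04 × 0.23 = 0.0092
Total = 0.09789.
Largest term belongs to B, so B is most probable.

B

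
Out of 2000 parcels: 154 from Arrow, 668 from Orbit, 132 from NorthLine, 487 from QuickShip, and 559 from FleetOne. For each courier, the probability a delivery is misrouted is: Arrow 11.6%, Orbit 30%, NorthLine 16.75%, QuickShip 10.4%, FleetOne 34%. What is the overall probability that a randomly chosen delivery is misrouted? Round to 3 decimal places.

0.241

Prior × likelihood for each hypothesis:
  Arrow: 0.077 × 0.116 = 0.008932
  Orbit: 0.334 × 0.3 = 0.1002
  NorthLine: 0.066 × 0.1675 = 0.011055
  QuickShip: 0.2435 × 0.104 = 0.025324
  FleetOne: 0.2795 × 0.34 = 0.09503
P(misrouted) = 0.008932 + 0.1002 + 0.011055 + 0.025324 + 0.09503 = 0.240541 → 0.241.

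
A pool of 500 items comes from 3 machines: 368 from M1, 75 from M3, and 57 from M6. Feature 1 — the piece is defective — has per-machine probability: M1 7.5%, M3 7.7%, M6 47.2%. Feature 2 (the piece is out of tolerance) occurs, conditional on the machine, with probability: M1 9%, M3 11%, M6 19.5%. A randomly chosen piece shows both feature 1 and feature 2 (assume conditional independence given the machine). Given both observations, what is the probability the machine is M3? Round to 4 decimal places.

Unnormalized posteriors (prior × likelihood):
  M1: 0.736 × 0.075 × 0.09 = 0.004968
  M3: 0.15 × 0.077 × 0.11 = 0.0012705
  M6: 0.114 × 0.472 × 0.195 = 0.01049256
Normalizing constant = 0.01673106.
P(M3 | evidence) = 0.0012705 / 0.01673106 ≈ 0.0759.

0.0759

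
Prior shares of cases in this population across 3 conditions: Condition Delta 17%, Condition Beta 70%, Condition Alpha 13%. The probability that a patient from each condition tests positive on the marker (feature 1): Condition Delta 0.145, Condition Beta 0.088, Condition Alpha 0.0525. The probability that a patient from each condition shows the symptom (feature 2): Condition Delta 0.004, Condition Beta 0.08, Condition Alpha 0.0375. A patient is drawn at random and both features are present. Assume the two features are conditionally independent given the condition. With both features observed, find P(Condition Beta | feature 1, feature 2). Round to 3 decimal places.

By Bayes' rule, posterior ∝ prior × likelihood:
  Condition Delta: 0.17 × 0.145 × 0.004 = 0.0000986
  Condition Beta: 0.7 × 0.088 × 0.08 = 0.004928
  Condition Alpha: 0.13 × 0.0525 × 0.0375 = 0.0002559375
Total = 0.0052825375.
P(Condition Beta | evidence) = 0.004928 / 0.0052825375 ≈ 0.933.

0.933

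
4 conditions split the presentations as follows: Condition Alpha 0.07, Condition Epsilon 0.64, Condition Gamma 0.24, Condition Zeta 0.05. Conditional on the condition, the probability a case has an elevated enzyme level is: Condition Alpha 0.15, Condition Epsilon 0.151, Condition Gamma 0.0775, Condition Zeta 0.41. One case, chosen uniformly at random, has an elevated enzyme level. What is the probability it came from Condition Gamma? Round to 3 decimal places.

0.127

Prior × likelihood for each hypothesis:
  Condition Alpha: 0.07 × 0.15 = 0.0105
  Condition Epsilon: 0.64 × 0.151 = 0.09664
  Condition Gamma: 0.24 × 0.0775 = 0.0186
  Condition Zeta: 0.05 × 0.41 = 0.0205
Total = 0.14624.
P(Condition Gamma | evidence) = 0.0186 / 0.14624 ≈ 0.127.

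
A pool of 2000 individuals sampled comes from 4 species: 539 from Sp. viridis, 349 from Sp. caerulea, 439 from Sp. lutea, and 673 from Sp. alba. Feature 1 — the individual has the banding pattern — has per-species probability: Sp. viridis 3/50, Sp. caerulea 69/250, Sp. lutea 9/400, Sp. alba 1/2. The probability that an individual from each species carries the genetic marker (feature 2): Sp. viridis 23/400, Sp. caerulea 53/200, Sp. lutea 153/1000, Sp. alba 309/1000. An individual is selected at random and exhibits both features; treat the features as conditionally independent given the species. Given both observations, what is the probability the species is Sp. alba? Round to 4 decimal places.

0.7825

Unnormalized posteriors (prior × likelihood):
  Sp. viridis: 0.2695 × 0.06 × 0.0575 = 0.000929775
  Sp. caerulea: 0.1745 × 0.276 × 0.265 = 0.01276293
  Sp. lutea: 0.2195 × 0.0225 × 0.153 = 0.00075562875
  Sp. alba: 0.3365 × 0.5 × 0.309 = 0.05198925
Total = 0.06643758375.
P(Sp. alba | evidence) = 0.05198925 / 0.06643758375 ≈ 0.7825.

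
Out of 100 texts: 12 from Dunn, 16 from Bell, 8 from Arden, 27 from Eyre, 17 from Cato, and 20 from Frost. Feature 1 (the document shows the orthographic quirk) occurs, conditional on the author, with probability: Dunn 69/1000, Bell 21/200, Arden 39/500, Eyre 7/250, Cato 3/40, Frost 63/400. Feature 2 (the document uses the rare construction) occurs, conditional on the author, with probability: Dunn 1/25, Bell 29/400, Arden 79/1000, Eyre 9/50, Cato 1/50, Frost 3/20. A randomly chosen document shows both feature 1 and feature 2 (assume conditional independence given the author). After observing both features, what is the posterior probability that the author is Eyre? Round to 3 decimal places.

0.162

Unnormalized posteriors (prior × likelihood):
  Dunn: 0.12 × 0.069 × 0.04 = 0.0003312
  Bell: 0.16 × 0.105 × 0.0725 = 0.001218
  Arden: 0.08 × 0.078 × 0.079 = 0.00049296
  Eyre: 0.27 × 0.028 × 0.18 = 0.0013608
  Cato: 0.17 × 0.075 × 0.02 = 0.000255
  Frost: 0.2 × 0.1575 × 0.15 = 0.004725
Sum = 0.00838296.
P(Eyre | evidence) = 0.0013608 / 0.00838296 ≈ 0.162.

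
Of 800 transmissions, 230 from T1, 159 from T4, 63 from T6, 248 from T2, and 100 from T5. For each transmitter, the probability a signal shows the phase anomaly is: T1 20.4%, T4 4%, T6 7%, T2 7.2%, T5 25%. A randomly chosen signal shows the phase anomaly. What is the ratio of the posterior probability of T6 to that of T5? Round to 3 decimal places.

Prior × likelihood for each hypothesis:
  T1: 0.2875 × 0.204 = 0.05865
  T4: 0.19875 × 0.04 = 0.00795
  T6: 0.07875 × 0.07 = 0.0055125
  T2: 0.31 × 0.072 = 0.02232
  T5: 0.125 × 0.25 = 0.03125
Total = 0.1256825.
The ratio is 0.0055125 / 0.03125 (the normalizer cancels) = 0.176.

0.176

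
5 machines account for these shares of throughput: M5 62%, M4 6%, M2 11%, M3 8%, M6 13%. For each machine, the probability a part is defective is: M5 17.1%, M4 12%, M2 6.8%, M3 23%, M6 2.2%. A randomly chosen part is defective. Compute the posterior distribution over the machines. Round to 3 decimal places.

Compute prior × likelihood for every hypothesis:
  M5: 0.62 × 0.171 = 0.10602
  M4: 0.06 × 0.12 = 0.0072
  M2: 0.11 × 0.068 = 0.00748
  M3: 0.08 × 0.23 = 0.0184
  M6: 0.13 × 0.022 = 0.00286
Sum = 0.14196.
P(M5 | defective) = 0.10602/0.14196 ≈ 0.747
P(M4 | defective) = 0.0072/0.14196 ≈ 0.051
P(M2 | defective) = 0.00748/0.14196 ≈ 0.053
P(M3 | defective) = 0.0184/0.14196 ≈ 0.130
P(M6 | defective) = 0.00286/0.14196 ≈ 0.020

M5 0.747, M4 0.051, M2 0.053, M3 0.130, M6 0.020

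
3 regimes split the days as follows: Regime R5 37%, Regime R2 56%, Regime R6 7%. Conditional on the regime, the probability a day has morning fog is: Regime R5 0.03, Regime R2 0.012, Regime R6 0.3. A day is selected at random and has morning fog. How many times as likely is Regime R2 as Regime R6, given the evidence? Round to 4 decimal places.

Compute prior × likelihood for every hypothesis:
  Regime R5: 0.37 × 0.03 = 0.0111
  Regime R2: 0.56 × 0.012 = 0.00672
  Regime R6: 0.07 × 0.3 = 0.021
Sum = 0.03882.
The ratio is 0.00672 / 0.021 (the normalizer cancels) = 0.3200.

0.3200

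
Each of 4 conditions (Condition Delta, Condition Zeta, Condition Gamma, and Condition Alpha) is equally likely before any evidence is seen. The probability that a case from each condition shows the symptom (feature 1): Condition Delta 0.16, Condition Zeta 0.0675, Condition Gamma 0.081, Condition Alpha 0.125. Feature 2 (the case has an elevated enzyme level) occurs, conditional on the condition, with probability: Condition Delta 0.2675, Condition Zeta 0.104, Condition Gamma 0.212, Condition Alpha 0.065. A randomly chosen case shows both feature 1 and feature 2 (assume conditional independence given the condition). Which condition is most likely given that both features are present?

Condition Delta

With a uniform prior (1/4 each), posterior ∝ likelihood:
  Condition Delta: 0.16 × 0.2675 = 0.0428
  Condition Zeta: 0.0675 × 0.104 = 0.00702
  Condition Gamma: 0.081 × 0.212 = 0.017172
  Condition Alpha: 0.125 × 0.065 = 0.008125
Normalizing constant = 0.075117.
Largest term belongs to Condition Delta, so Condition Delta is most probable.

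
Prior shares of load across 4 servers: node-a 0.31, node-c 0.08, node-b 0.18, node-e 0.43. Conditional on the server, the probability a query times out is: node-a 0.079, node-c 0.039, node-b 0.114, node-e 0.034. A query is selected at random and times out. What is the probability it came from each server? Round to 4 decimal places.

node-a 0.3903, node-c 0.0497, node-b 0.3270, node-e 0.2330

By Bayes' rule, posterior ∝ prior × likelihood:
  node-a: 0.31 × 0.079 = 0.02449
  node-c: 0.08 × 0.039 = 0.00312
  node-b: 0.18 × 0.114 = 0.02052
  node-e: 0.43 × 0.034 = 0.01462
Sum = 0.06275.
P(node-a | timeout) = 0.02449/0.06275 ≈ 0.3903
P(node-c | timeout) = 0.00312/0.06275 ≈ 0.0497
P(node-b | timeout) = 0.02052/0.06275 ≈ 0.3270
P(node-e | timeout) = 0.01462/0.06275 ≈ 0.2330
(Check: 0.3903+0.0497+0.3270+0.2330 = 1.0000.)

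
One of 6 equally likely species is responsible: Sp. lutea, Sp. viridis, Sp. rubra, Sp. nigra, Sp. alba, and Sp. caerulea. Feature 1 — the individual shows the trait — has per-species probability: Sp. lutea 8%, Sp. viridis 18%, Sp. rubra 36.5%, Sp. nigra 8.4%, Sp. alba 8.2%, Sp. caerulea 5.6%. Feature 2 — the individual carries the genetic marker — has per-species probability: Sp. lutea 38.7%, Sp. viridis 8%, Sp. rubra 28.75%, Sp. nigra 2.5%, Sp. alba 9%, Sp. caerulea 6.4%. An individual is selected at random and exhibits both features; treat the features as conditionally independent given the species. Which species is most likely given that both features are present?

Sp. rubra

Since the prior is uniform, the posterior is proportional to the likelihood:
  Sp. lutea: 0.08 × 0.387 = 0.03096
  Sp. viridis: 0.18 × 0.08 = 0.0144
  Sp. rubra: 0.365 × 0.2875 = 0.1049375
  Sp. nigra: 0.084 × 0.025 = 0.0021
  Sp. alba: 0.082 × 0.09 = 0.00738
  Sp. caerulea: 0.056 × 0.064 = 0.003584
Total = 0.1633615.
Largest term belongs to Sp. rubra, so Sp. rubra is most probable.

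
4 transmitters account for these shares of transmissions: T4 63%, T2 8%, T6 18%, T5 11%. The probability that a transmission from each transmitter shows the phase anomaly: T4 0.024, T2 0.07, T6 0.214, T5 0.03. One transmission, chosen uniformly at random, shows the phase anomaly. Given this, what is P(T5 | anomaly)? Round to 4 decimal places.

0.0528

Compute prior × likelihood for every hypothesis:
  T4: 0.63 × 0.024 = 0.01512
  T2: 0.08 × 0.07 = 0.0056
  T6: 0.18 × 0.214 = 0.03852
  T5: 0.11 × 0.03 = 0.0033
Total = 0.06254.
P(T5 | evidence) = 0.0033 / 0.06254 ≈ 0.0528.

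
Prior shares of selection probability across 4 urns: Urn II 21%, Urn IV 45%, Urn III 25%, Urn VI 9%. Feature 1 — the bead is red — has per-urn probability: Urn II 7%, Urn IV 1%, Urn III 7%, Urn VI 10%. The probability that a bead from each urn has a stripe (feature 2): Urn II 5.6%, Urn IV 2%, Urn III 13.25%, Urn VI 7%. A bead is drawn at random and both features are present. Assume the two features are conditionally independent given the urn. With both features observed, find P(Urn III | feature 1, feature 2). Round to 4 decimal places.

0.6004

Prior × likelihood for each hypothesis:
  Urn II: 0.21 × 0.07 × 0.056 = 0.0008232
  Urn IV: 0.45 × 0.01 × 0.02 = 0.00009
  Urn III: 0.25 × 0.07 × 0.1325 = 0.00231875
  Urn VI: 0.09 × 0.1 × 0.07 = 0.00063
Total = 0.00386195.
P(Urn III | evidence) = 0.00231875 / 0.00386195 ≈ 0.6004.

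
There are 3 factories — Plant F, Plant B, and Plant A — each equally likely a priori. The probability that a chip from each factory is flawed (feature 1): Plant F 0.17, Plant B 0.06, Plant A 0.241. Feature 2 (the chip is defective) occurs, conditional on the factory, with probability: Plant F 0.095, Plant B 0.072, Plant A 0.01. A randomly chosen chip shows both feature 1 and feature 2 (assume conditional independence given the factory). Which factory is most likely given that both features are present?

Plant F

Since the prior is uniform, the posterior is proportional to the likelihood:
  Plant F: 0.17 × 0.095 = 0.01615
  Plant B: 0.06 × 0.072 = 0.00432
  Plant A: 0.241 × 0.01 = 0.00241
Total = 0.02288.
Largest term belongs to Plant F, so Plant F is most probable.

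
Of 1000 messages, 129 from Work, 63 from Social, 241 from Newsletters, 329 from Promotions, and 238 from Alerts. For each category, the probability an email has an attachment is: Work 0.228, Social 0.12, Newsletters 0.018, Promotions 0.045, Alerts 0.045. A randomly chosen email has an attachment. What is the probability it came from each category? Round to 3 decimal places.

Prior × likelihood for each hypothesis:
  Work: 0.129 × 0.228 = 0.029412
  Social: 0.063 × 0.12 = 0.00756
  Newsletters: 0.241 × 0.018 = 0.004338
  Promotions: 0.329 × 0.045 = 0.014805
  Alerts: 0.238 × 0.045 = 0.01071
Sum = 0.066825.
P(Work | attachment) = 0.029412/0.066825 ≈ 0.440
P(Social | attachment) = 0.00756/0.066825 ≈ 0.113
P(Newsletters | attachment) = 0.004338/0.066825 ≈ 0.065
P(Promotions | attachment) = 0.014805/0.066825 ≈ 0.222
P(Alerts | attachment) = 0.01071/0.066825 ≈ 0.160
(Check: 0.440+0.113+0.065+0.222+0.160 = 1.000.)

Work 0.440, Social 0.113, Newsletters 0.065, Promotions 0.222, Alerts 0.160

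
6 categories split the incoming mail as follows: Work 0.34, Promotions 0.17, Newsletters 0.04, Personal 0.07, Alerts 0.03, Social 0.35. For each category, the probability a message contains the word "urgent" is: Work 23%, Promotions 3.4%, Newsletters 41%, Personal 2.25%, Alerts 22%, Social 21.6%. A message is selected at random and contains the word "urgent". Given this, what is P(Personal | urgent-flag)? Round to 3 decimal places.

0.009

By Bayes' rule, posterior ∝ prior × likelihood:
  Work: 0.34 × 0.23 = 0.0782
  Promotions: 0.17 × 0.034 = 0.00578
  Newsletters: 0.04 × 0.41 = 0.0164
  Personal: 0.07 × 0.0225 = 0.001575
  Alerts: 0.03 × 0.22 = 0.0066
  Social: 0.35 × 0.216 = 0.0756
Total = 0.184155.
P(Personal | evidence) = 0.001575 / 0.184155 ≈ 0.009.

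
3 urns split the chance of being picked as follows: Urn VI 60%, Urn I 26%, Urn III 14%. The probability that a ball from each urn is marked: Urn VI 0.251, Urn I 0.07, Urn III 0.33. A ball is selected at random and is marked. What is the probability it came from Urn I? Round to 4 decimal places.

0.0847

Prior × likelihood for each hypothesis:
  Urn VI: 0.6 × 0.251 = 0.1506
  Urn I: 0.26 × 0.07 = 0.0182
  Urn III: 0.14 × 0.33 = 0.0462
Total = 0.215.
P(Urn I | evidence) = 0.0182 / 0.215 ≈ 0.0847.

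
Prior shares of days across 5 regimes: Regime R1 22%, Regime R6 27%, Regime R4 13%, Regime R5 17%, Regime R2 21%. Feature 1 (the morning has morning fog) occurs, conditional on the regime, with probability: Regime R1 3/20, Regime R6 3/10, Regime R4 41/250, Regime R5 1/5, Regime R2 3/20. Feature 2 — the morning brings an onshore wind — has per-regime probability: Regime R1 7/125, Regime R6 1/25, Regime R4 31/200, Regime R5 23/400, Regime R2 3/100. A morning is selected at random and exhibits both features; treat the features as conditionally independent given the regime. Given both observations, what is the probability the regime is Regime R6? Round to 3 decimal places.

0.287

Compute prior × likelihood for every hypothesis:
  Regime R1: 0.22 × 0.15 × 0.056 = 0.001848
  Regime R6: 0.27 × 0.3 × 0.04 = 0.00324
  Regime R4: 0.13 × 0.164 × 0.155 = 0.0033046
  Regime R5: 0.17 × 0.2 × 0.0575 = 0.001955
  Regime R2: 0.21 × 0.15 × 0.03 = 0.000945
Sum = 0.0112926.
P(Regime R6 | evidence) = 0.00324 / 0.0112926 ≈ 0.287.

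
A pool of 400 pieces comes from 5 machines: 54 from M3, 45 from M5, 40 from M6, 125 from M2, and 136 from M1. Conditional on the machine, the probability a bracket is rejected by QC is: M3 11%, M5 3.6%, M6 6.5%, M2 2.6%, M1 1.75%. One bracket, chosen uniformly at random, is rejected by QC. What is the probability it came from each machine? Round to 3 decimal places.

Compute prior × likelihood for every hypothesis:
  M3: 0.135 × 0.11 = 0.01485
  M5: 0.1125 × 0.036 = 0.00405
  M6: 0.1 × 0.065 = 0.0065
  M2: 0.3125 × 0.026 = 0.008125
  M1: 0.34 × 0.0175 = 0.00595
Sum = 0.039475.
P(M3 | rejected) = 0.01485/0.039475 ≈ 0.376
P(M5 | rejected) = 0.00405/0.039475 ≈ 0.103
P(M6 | rejected) = 0.0065/0.039475 ≈ 0.165
P(M2 | rejected) = 0.008125/0.039475 ≈ 0.206
P(M1 | rejected) = 0.00595/0.039475 ≈ 0.151

M3 0.376, M5 0.103, M6 0.165, M2 0.206, M1 0.151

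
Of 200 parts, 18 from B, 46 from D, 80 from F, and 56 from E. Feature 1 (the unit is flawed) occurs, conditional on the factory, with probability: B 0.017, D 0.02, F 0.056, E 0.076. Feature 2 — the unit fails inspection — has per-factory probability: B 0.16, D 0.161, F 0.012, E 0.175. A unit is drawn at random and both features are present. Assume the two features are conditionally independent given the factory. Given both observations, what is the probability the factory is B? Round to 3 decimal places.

0.049

By Bayes' rule, posterior ∝ prior × likelihood:
  B: 0.09 × 0.017 × 0.16 = 0.0002448
  D: 0.23 × 0.02 × 0.161 = 0.0007406
  F: 0.4 × 0.056 × 0.012 = 0.0002688
  E: 0.28 × 0.076 × 0.175 = 0.003724
Total = 0.0049782.
P(B | evidence) = 0.0002448 / 0.0049782 ≈ 0.049.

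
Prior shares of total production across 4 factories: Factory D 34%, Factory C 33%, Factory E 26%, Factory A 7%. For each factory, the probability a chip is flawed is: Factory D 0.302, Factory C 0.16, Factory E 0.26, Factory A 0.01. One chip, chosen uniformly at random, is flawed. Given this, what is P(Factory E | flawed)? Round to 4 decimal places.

Unnormalized posteriors (prior × likelihood):
  Factory D: 0.34 × 0.302 = 0.10268
  Factory C: 0.33 × 0.16 = 0.0528
  Factory E: 0.26 × 0.26 = 0.0676
  Factory A: 0.07 × 0.01 = 0.0007
Sum = 0.22378.
P(Factory E | evidence) = 0.0676 / 0.22378 ≈ 0.3021.

0.3021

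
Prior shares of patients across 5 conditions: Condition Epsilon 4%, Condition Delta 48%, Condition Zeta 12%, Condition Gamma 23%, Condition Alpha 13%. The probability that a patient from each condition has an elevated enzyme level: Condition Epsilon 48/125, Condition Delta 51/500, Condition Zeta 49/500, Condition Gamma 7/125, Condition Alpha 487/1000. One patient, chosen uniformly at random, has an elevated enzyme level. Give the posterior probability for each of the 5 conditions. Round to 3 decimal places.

Condition Epsilon 0.101, Condition Delta 0.322, Condition Zeta 0.077, Condition Gamma 0.085, Condition Alpha 0.416

By Bayes' rule, posterior ∝ prior × likelihood:
  Condition Epsilon: 0.04 × 0.384 = 0.01536
  Condition Delta: 0.48 × 0.102 = 0.04896
  Condition Zeta: 0.12 × 0.098 = 0.01176
  Condition Gamma: 0.23 × 0.056 = 0.01288
  Condition Alpha: 0.13 × 0.487 = 0.06331
Sum = 0.15227.
P(Condition Epsilon | elevated) = 0.01536/0.15227 ≈ 0.101
P(Condition Delta | elevated) = 0.04896/0.15227 ≈ 0.322
P(Condition Zeta | elevated) = 0.01176/0.15227 ≈ 0.077
P(Condition Gamma | elevated) = 0.01288/0.15227 ≈ 0.085
P(Condition Alpha | elevated) = 0.06331/0.15227 ≈ 0.416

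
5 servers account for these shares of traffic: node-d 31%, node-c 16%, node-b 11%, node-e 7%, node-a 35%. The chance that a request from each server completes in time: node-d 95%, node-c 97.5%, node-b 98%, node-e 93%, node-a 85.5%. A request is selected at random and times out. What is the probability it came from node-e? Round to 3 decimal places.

Taking complements, P(timeout | each) = node-d 0.05, node-c 0.025, node-b 0.02, node-e 0.07, node-a 0.145.
Unnormalized posteriors (prior × likelihood):
  node-d: 0.31 × 0.05 = 0.0155
  node-c: 0.16 × 0.025 = 0.004
  node-b: 0.11 × 0.02 = 0.0022
  node-e: 0.07 × 0.07 = 0.0049
  node-a: 0.35 × 0.145 = 0.05075
Normalizing constant = 0.07735.
P(node-e | evidence) = 0.0049 / 0.07735 ≈ 0.063.

0.063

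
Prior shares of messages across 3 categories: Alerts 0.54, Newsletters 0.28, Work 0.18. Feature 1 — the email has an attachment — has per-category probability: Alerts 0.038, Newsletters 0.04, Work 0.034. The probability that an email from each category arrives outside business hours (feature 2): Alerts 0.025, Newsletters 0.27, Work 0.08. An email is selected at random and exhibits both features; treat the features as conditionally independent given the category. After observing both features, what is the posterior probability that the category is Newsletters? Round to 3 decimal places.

Unnormalized posteriors (prior × likelihood):
  Alerts: 0.54 × 0.038 × 0.025 = 0.000513
  Newsletters: 0.28 × 0.04 × 0.27 = 0.003024
  Work: 0.18 × 0.034 × 0.08 = 0.0004896
Total = 0.0040266.
P(Newsletters | evidence) = 0.003024 / 0.0040266 ≈ 0.751.

0.751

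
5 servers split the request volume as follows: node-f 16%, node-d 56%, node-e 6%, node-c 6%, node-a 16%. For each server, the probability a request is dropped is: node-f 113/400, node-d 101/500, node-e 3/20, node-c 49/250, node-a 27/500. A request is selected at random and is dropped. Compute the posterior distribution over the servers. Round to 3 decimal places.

node-f 0.241, node-d 0.603, node-e 0.048, node-c 0.063, node-a 0.046

Compute prior × likelihood for every hypothesis:
  node-f: 0.16 × 0.2825 = 0.0452
  node-d: 0.56 × 0.202 = 0.11312
  node-e: 0.06 × 0.15 = 0.009
  node-c: 0.06 × 0.196 = 0.01176
  node-a: 0.16 × 0.054 = 0.00864
Sum = 0.18772.
P(node-f | dropped) = 0.0452/0.18772 ≈ 0.241
P(node-d | dropped) = 0.11312/0.18772 ≈ 0.603
P(node-e | dropped) = 0.009/0.18772 ≈ 0.048
P(node-c | dropped) = 0.01176/0.18772 ≈ 0.063
P(node-a | dropped) = 0.00864/0.18772 ≈ 0.046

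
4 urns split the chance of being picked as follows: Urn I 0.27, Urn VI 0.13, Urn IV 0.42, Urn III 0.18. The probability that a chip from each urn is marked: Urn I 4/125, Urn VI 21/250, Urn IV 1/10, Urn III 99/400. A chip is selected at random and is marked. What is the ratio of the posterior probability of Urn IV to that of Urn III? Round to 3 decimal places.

0.943

Compute prior × likelihood for every hypothesis:
  Urn I: 0.27 × 0.032 = 0.00864
  Urn VI: 0.13 × 0.084 = 0.01092
  Urn IV: 0.42 × 0.1 = 0.042
  Urn III: 0.18 × 0.2475 = 0.04455
Sum = 0.10611.
The ratio is 0.042 / 0.04455 (the normalizer cancels) = 0.943.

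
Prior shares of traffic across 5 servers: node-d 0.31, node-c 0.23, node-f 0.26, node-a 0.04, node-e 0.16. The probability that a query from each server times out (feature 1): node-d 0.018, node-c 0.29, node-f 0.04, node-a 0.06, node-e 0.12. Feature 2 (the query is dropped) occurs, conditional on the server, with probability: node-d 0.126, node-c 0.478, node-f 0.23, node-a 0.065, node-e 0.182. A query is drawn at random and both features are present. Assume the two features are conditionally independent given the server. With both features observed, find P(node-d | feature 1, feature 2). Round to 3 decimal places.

0.018

By Bayes' rule, posterior ∝ prior × likelihood:
  node-d: 0.31 × 0.018 × 0.126 = 0.00070308
  node-c: 0.23 × 0.29 × 0.478 = 0.0318826
  node-f: 0.26 × 0.04 × 0.23 = 0.002392
  node-a: 0.04 × 0.06 × 0.065 = 0.000156
  node-e: 0.16 × 0.12 × 0.182 = 0.0034944
Total = 0.03862808.
P(node-d | evidence) = 0.00070308 / 0.03862808 ≈ 0.018.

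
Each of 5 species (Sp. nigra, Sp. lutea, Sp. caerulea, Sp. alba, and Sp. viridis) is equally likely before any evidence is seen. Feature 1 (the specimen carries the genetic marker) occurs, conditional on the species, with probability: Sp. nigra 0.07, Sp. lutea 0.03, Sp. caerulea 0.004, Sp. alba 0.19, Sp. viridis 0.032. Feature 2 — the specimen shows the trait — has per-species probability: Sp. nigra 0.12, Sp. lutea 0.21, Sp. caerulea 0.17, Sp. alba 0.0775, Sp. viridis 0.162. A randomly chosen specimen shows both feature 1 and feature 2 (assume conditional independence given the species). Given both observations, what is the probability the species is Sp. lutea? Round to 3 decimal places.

0.179

Since the prior is uniform, the posterior is proportional to the likelihood:
  Sp. nigra: 0.07 × 0.12 = 0.0084
  Sp. lutea: 0.03 × 0.21 = 0.0063
  Sp. caerulea: 0.004 × 0.17 = 0.00068
  Sp. alba: 0.19 × 0.0775 = 0.014725
  Sp. viridis: 0.032 × 0.162 = 0.005184
Sum = 0.035289.
P(Sp. lutea | evidence) = 0.0063 / 0.035289 ≈ 0.179.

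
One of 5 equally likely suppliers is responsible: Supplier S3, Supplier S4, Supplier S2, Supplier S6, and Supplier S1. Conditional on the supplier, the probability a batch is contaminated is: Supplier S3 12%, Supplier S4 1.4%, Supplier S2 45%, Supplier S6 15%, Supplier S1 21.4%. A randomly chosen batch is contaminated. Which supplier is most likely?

Supplier S2

Since the prior is uniform, the posterior is proportional to the likelihood:
  Supplier S3: 0.12
  Supplier S4: 0.014
  Supplier S2: 0.45
  Supplier S6: 0.15
  Supplier S1: 0.214
Normalizing constant = 0.948.
Largest term belongs to Supplier S2, so Supplier S2 is most probable.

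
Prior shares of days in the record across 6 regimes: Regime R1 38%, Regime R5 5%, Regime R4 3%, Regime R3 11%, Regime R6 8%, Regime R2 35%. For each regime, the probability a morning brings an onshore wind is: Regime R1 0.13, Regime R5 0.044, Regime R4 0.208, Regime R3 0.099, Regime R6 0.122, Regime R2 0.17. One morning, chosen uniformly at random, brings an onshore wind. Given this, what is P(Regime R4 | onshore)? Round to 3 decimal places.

0.045

Compute prior × likelihood for every hypothesis:
  Regime R1: 0.38 × 0.13 = 0.0494
  Regime R5: 0.05 × 0.044 = 0.0022
  Regime R4: 0.03 × 0.208 = 0.00624
  Regime R3: 0.11 × 0.099 = 0.01089
  Regime R6: 0.08 × 0.122 = 0.00976
  Regime R2: 0.35 × 0.17 = 0.0595
Normalizing constant = 0.13799.
P(Regime R4 | evidence) = 0.00624 / 0.13799 ≈ 0.045.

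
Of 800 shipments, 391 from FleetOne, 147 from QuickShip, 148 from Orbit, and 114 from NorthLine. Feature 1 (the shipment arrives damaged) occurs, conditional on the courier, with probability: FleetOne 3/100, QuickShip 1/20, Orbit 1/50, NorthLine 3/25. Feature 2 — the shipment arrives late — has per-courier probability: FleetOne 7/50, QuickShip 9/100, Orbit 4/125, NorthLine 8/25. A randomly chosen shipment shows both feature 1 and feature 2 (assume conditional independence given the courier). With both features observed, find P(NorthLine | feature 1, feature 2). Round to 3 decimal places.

Prior × likelihood for each hypothesis:
  FleetOne: 0.48875 × 0.03 × 0.14 = 0.00205275
  QuickShip: 0.18375 × 0.05 × 0.09 = 0.000826875
  Orbit: 0.185 × 0.02 × 0.032 = 0.0001184
  NorthLine: 0.1425 × 0.12 × 0.32 = 0.005472
Normalizing constant = 0.008470025.
P(NorthLine | evidence) = 0.005472 / 0.008470025 ≈ 0.646.

0.646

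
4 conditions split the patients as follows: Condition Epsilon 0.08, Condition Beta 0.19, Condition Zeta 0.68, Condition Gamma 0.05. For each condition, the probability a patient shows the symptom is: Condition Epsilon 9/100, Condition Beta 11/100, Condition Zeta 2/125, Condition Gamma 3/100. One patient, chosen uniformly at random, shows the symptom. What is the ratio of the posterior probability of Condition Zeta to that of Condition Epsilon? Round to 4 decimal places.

1.5111

By Bayes' rule, posterior ∝ prior × likelihood:
  Condition Epsilon: 0.08 × 0.09 = 0.0072
  Condition Beta: 0.19 × 0.11 = 0.0209
  Condition Zeta: 0.68 × 0.016 = 0.01088
  Condition Gamma: 0.05 × 0.03 = 0.0015
Total = 0.04048.
The ratio is 0.01088 / 0.0072 (the normalizer cancels) = 1.5111.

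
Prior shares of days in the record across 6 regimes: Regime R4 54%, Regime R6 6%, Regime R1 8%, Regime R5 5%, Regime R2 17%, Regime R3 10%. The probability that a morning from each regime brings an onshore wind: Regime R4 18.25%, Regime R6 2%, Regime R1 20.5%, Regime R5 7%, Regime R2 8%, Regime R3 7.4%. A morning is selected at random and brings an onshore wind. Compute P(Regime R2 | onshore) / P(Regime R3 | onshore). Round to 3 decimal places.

1.838

Prior × likelihood for each hypothesis:
  Regime R4: 0.54 × 0.1825 = 0.09855
  Regime R6: 0.06 × 0.02 = 0.0012
  Regime R1: 0.08 × 0.205 = 0.0164
  Regime R5: 0.05 × 0.07 = 0.0035
  Regime R2: 0.17 × 0.08 = 0.0136
  Regime R3: 0.1 × 0.074 = 0.0074
Total = 0.14065.
The ratio is 0.0136 / 0.0074 (the normalizer cancels) = 1.838.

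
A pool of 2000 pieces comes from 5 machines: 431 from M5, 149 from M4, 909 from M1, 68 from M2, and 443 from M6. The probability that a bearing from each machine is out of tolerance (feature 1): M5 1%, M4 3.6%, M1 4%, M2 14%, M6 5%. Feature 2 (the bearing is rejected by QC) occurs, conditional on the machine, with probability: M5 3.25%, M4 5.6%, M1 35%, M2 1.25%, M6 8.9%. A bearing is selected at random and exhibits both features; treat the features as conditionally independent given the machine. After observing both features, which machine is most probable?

M1

Unnormalized posteriors (prior × likelihood):
  M5: 0.2155 × 0.01 × 0.0325 = 0.0000700375
  M4: 0.0745 × 0.036 × 0.056 = 0.000150192
  M1: 0.4545 × 0.04 × 0.35 = 0.006363
  M2: 0.034 × 0.14 × 0.0125 = 0.0000595
  M6: 0.2215 × 0.05 × 0.089 = 0.000985675
Total = 0.0076284045.
Largest term belongs to M1, so M1 is most probable.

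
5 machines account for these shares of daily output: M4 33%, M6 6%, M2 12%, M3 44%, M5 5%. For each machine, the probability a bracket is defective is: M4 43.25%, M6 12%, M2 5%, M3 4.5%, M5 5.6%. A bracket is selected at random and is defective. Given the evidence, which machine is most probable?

M4

Unnormalized posteriors (prior × likelihood):
  M4: 0.33 × 0.4325 = 0.142725
  M6: 0.06 × 0.12 = 0.0072
  M2: 0.12 × 0.05 = 0.006
  M3: 0.44 × 0.045 = 0.0198
  M5: 0.05 × 0.056 = 0.0028
Total = 0.178525.
Largest term belongs to M4, so M4 is most probable.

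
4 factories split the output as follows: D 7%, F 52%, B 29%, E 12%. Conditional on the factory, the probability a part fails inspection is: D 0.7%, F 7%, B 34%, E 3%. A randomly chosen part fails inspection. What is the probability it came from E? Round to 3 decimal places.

0.026

Unnormalized posteriors (prior × likelihood):
  D: 0.07 × 0.007 = 0.00049
  F: 0.52 × 0.07 = 0.0364
  B: 0.29 × 0.34 = 0.0986
  E: 0.12 × 0.03 = 0.0036
Normalizing constant = 0.13909.
P(E | evidence) = 0.0036 / 0.13909 ≈ 0.026.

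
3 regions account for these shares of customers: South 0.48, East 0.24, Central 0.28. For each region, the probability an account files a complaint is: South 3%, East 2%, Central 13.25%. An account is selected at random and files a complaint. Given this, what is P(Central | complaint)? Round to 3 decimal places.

0.659

Compute prior × likelihood for every hypothesis:
  South: 0.48 × 0.03 = 0.0144
  East: 0.24 × 0.02 = 0.0048
  Central: 0.28 × 0.1325 = 0.0371
Sum = 0.0563.
P(Central | evidence) = 0.0371 / 0.0563 ≈ 0.659.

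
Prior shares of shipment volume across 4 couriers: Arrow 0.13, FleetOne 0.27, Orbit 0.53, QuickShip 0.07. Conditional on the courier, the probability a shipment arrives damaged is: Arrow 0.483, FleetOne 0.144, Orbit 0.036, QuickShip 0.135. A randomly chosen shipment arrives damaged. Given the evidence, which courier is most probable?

Arrow

Unnormalized posteriors (prior × likelihood):
  Arrow: 0.13 × 0.483 = 0.06279
  FleetOne: 0.27 × 0.144 = 0.03888
  Orbit: 0.53 × 0.036 = 0.01908
  QuickShip: 0.07 × 0.135 = 0.00945
Normalizing constant = 0.1302.
Largest term belongs to Arrow, so Arrow is most probable.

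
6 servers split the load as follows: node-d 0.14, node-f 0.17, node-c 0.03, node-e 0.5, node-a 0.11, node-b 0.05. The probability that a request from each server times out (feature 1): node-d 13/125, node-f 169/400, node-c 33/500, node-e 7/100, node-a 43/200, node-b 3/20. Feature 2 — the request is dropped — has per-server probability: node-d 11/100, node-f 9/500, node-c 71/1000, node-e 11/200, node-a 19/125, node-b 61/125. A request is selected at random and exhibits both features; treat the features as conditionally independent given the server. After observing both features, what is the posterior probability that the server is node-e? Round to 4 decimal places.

0.1576

Prior × likelihood for each hypothesis:
  node-d: 0.14 × 0.104 × 0.11 = 0.0016016
  node-f: 0.17 × 0.4225 × 0.018 = 0.00129285
  node-c: 0.03 × 0.066 × 0.071 = 0.00014058
  node-e: 0.5 × 0.07 × 0.055 = 0.001925
  node-a: 0.11 × 0.215 × 0.152 = 0.0035948
  node-b: 0.05 × 0.15 × 0.488 = 0.00366
Normalizing constant = 0.01221483.
P(node-e | evidence) = 0.001925 / 0.01221483 ≈ 0.1576.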